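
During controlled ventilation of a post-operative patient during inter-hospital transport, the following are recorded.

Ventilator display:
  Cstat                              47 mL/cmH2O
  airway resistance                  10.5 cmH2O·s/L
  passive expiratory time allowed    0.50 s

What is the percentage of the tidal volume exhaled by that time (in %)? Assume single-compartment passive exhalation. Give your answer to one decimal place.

63.7

τ = R × C = 10.5 × 47 mL/cmH2O = 10.5 × 0.047 L/cmH2O = 0.4935 s.
Passive exhalation: V(t)/V₀ = e^(−t/τ) = e^(−0.50/0.4935) = 0.3631.
Fraction exhaled = 1 − 0.3631 = 0.6369 → 63.69%.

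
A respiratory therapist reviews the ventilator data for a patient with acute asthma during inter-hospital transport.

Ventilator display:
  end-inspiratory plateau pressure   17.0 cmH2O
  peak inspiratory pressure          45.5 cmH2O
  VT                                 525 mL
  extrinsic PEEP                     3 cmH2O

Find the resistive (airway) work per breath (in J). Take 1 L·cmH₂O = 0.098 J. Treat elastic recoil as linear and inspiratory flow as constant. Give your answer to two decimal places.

1.47

With constant inspiratory flow the resistive pressure is constant at PIP − Pplat = 45.5 − 17.0 = 28.5 cmH2O, so resistive work = 28.5 × 0.525 = 14.963 L·cmH2O.
× 0.098 J/(L·cmH2O) → 1.466 J.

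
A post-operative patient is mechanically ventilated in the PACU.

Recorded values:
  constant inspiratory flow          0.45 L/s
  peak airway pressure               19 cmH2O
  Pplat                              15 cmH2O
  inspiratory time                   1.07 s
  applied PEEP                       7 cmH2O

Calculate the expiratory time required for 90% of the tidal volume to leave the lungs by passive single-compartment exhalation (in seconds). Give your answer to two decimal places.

1.23

Vt = flow × Ti = 0.45 L/s × 1.07 s × 1000 mL/L = 481.5 mL.
R = (PIP − Pplat)/V̇ = (19 − 15) / 0.45 = 4.0/0.45 = 8.889 cmH2O·s/L.
C = Vt/(Pplat − PEEP) = 481.5 / (15 − 7) = 481.5/8.0 = 60.188 mL/cmH2O.
τ = R × C = 8.889 × 0.06019 L/cmH2O = 0.535 s.
t = −τ·ln(1 − 0.90) = −0.535·ln(0.1) = 1.232 s.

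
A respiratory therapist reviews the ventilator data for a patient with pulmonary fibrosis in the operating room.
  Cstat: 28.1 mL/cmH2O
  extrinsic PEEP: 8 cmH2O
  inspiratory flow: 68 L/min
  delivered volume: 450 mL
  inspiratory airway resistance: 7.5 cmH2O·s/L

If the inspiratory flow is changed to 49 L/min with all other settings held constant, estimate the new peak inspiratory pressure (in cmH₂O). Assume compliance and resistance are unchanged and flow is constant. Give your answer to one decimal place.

Flow: 68 L/min ÷ 60 = 1.1333 L/s.
New flow: 49 L/min ÷ 60 = 0.8167 L/s.
PIP = Vt/C + R·V̇ + PEEP (constant-flow equation of motion).
Only the resistive term changes: ΔPIP = R × ΔV̇ = 7.5 × (0.8167 − 1.1333) = 7.5 × -0.3166 = -2.375 cmH2O.
Original PIP = 450/28.1 + 7.5×1.1333 + 8 = 32.514 cmH2O; new PIP = 32.514 + (-2.375) = 30.139 cmH2O.

30.1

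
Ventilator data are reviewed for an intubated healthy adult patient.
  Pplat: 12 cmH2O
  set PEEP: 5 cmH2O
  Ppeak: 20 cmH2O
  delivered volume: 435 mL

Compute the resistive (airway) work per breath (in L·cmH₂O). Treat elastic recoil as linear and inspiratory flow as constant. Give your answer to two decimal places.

With constant inspiratory flow the resistive pressure is constant at PIP − Pplat = 20 − 12 = 8.0 cmH2O, so resistive work = 8.0 × 0.435 = 3.48 L·cmH2O.

3.48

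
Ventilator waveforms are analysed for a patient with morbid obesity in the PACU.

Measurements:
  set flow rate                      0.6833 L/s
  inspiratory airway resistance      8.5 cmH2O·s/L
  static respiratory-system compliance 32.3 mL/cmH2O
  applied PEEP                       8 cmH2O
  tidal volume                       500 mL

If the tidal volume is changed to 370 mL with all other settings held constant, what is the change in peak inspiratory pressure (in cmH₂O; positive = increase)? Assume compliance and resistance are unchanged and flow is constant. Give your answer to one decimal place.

-4.0

PIP = Vt/C + R·V̇ + PEEP (constant-flow equation of motion).
Only the elastic term changes: ΔPIP = ΔVt / C = (370 − 500) / 32.3 = -4.025 cmH2O.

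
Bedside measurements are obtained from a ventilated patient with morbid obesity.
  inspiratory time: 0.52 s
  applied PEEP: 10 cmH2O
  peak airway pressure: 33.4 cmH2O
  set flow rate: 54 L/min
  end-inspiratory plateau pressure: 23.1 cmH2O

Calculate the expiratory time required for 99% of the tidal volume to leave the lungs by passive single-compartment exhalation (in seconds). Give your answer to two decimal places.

Flow: 54 L/min ÷ 60 = 0.9 L/s.
Vt = flow × Ti = 0.9 L/s × 0.52 s × 1000 mL/L = 468.0 mL.
R = (PIP − Pplat)/V̇ = (33.4 − 23.1) / 0.9 = 10.3/0.9 = 11.444 cmH2O·s/L.
C = Vt/(Pplat − PEEP) = 468.0 / (23.1 − 10) = 468.0/13.1 = 35.725 mL/cmH2O.
τ = R × C = 11.444 × 0.03573 L/cmH2O = 0.4089 s.
t = −τ·ln(1 − 0.99) = −0.4089·ln(0.01) = 1.883 s.

1.88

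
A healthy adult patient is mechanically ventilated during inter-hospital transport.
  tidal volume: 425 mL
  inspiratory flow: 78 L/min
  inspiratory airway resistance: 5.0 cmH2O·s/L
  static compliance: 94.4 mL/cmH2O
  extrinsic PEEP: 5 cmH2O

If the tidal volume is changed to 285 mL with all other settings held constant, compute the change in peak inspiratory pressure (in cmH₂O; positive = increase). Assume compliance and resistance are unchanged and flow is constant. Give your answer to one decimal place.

-1.5

PIP = Vt/C + R·V̇ + PEEP (constant-flow equation of motion).
Only the elastic term changes: ΔPIP = ΔVt / C = (285 − 425) / 94.4 = -1.483 cmH2O.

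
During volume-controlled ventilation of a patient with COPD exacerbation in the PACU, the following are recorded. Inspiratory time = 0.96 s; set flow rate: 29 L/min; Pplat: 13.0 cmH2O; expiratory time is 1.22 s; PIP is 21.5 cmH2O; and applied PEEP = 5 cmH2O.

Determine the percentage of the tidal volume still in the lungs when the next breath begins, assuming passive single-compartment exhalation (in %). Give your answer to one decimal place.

Flow: 29 L/min ÷ 60 = 0.4833 L/s.
Vt = flow × Ti = 0.4833 L/s × 0.96 s × 1000 mL/L = 463.97 mL.
R = (PIP − Pplat)/V̇ = (21.5 − 13.0) / 0.4833 = 8.5/0.4833 = 17.587 cmH2O·s/L.
C = Vt/(Pplat − PEEP) = 463.97 / (13.0 − 5) = 463.97/8.0 = 57.996 mL/cmH2O.
τ = R × C = 17.587 × 0.058 L/cmH2O = 1.02 s.
Fraction remaining at end-expiration = e^(−Te/τ) = e^(−1.22/1.02) = 0.3024 → 30.24%.

30.2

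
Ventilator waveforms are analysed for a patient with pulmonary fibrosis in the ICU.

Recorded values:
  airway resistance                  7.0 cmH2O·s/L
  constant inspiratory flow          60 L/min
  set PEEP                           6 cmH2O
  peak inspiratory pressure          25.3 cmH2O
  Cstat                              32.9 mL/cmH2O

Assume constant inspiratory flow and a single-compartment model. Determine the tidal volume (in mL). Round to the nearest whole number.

Flow: 60 L/min ÷ 60 = 1 L/s.
Equation of motion (constant flow): PIP = Vt/C + R·V̇ + PEEP.
Vt/C = PIP − R·V̇ − PEEP = 25.3 − 7.0 − 6 = 12.3 cmH2O.
Vt = C × 12.3 = 32.9 × 12.3 = 404.67 mL.

405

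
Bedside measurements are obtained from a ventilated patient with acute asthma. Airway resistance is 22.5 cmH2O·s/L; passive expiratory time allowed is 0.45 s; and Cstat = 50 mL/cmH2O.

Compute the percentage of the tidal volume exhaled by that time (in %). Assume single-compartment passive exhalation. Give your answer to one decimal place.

τ = R × C = 22.5 × 50 mL/cmH2O = 22.5 × 0.050 L/cmH2O = 1.125 s.
Passive exhalation: V(t)/V₀ = e^(−t/τ) = e^(−0.45/1.125) = 0.6703.
Fraction exhaled = 1 − 0.6703 = 0.3297 → 32.97%.

33.0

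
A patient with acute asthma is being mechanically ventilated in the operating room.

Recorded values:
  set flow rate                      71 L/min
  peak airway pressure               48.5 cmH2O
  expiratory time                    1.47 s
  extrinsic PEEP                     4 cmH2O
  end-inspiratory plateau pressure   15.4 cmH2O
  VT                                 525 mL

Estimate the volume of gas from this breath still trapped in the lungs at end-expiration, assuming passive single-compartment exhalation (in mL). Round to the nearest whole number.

Flow: 71 L/min ÷ 60 = 1.1833 L/s.
R = (PIP − Pplat)/V̇ = (48.5 − 15.4) / 1.1833 = 33.1/1.1833 = 27.973 cmH2O·s/L.
C = Vt/(Pplat − PEEP) = 525.0 / (15.4 − 4) = 525.0/11.4 = 46.053 mL/cmH2O.
τ = R × C = 27.973 × 0.04605 L/cmH2O = 1.288 s.
Fraction remaining = e^(−Te/τ) = e^(−1.47/1.288) = 0.3194.
Trapped volume = 525.0 × 0.3194 = 167.69 mL.

168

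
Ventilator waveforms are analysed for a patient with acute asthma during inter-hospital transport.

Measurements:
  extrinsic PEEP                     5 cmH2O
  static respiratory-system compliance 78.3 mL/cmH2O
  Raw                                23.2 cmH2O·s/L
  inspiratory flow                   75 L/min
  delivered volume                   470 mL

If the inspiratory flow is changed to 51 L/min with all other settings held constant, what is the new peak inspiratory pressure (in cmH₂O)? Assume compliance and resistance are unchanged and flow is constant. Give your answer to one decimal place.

30.7

Flow: 75 L/min ÷ 60 = 1.25 L/s.
New flow: 51 L/min ÷ 60 = 0.85 L/s.
PIP = Vt/C + R·V̇ + PEEP (constant-flow equation of motion).
Only the resistive term changes: ΔPIP = R × ΔV̇ = 23.2 × (0.85 − 1.25) = 23.2 × -0.4 = -9.28 cmH2O.
Original PIP = 470/78.3 + 23.2×1.25 + 5 = 40.003 cmH2O; new PIP = 40.003 + (-9.28) = 30.723 cmH2O.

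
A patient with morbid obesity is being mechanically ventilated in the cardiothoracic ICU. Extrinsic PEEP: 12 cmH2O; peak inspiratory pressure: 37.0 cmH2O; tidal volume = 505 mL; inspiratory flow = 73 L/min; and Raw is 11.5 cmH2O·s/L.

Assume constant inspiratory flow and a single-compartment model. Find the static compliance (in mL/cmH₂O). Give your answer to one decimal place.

Flow: 73 L/min ÷ 60 = 1.2167 L/s.
Equation of motion (constant flow): PIP = Vt/C + R·V̇ + PEEP.
Vt/C = PIP − R·V̇ − PEEP = 37.0 − 11.5×1.2167 − 12 = 37.0 − 13.992 − 12 = 11.008 cmH2O.
C = Vt / 11.008 = 505 / 11.008 = 45.876 mL/cmH2O.

45.9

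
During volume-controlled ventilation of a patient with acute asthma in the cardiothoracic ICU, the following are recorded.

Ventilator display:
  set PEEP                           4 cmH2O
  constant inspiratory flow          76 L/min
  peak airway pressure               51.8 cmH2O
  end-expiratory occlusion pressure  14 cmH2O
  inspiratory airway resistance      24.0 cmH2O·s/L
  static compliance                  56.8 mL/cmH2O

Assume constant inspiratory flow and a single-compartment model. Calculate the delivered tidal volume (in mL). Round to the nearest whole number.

Flow: 76 L/min ÷ 60 = 1.2667 L/s.
Total PEEP = 14 cmH2O (set 4 + intrinsic 10); this is the baseline alveolar pressure.
Equation of motion (constant flow): PIP = Vt/C + R·V̇ + PEEP.
Vt/C = PIP − R·V̇ − PEEP = 51.8 − 30.401 − 14 = 7.399 cmH2O.
Vt = C × 7.399 = 56.8 × 7.399 = 420.26 mL.

420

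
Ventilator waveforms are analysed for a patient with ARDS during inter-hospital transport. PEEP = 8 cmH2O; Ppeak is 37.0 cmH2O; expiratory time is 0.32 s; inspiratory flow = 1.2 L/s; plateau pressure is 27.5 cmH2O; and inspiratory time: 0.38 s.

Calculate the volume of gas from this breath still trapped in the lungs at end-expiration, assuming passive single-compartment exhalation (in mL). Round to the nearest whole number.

Vt = flow × Ti = 1.2 L/s × 0.38 s × 1000 mL/L = 456.0 mL.
R = (PIP − Pplat)/V̇ = (37.0 − 27.5) / 1.2 = 9.5/1.2 = 7.917 cmH2O·s/L.
C = Vt/(Pplat − PEEP) = 456.0 / (27.5 − 8) = 456.0/19.5 = 23.385 mL/cmH2O.
τ = R × C = 7.917 × 0.02339 L/cmH2O = 0.1852 s.
Fraction remaining = e^(−Te/τ) = e^(−0.32/0.1852) = 0.1777.
Trapped volume = 456.0 × 0.1777 = 81.031 mL.

81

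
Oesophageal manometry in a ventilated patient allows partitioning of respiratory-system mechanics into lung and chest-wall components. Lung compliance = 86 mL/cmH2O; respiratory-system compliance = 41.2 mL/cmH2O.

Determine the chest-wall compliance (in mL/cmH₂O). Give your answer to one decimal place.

1/Ccw = 1/Crs − 1/CL.
1/Ccw = 1/41.2 − 1/86 = 0.01264.
Ccw = 79.114 mL/cmH2O.

79.1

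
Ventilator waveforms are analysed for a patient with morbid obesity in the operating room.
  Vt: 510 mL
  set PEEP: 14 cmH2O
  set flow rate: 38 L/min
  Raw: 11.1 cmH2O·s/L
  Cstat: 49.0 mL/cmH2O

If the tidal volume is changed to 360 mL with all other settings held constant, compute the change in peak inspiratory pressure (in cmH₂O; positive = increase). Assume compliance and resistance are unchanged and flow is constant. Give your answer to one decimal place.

-3.1

PIP = Vt/C + R·V̇ + PEEP (constant-flow equation of motion).
Only the elastic term changes: ΔPIP = ΔVt / C = (360 − 510) / 49.0 = -3.061 cmH2O.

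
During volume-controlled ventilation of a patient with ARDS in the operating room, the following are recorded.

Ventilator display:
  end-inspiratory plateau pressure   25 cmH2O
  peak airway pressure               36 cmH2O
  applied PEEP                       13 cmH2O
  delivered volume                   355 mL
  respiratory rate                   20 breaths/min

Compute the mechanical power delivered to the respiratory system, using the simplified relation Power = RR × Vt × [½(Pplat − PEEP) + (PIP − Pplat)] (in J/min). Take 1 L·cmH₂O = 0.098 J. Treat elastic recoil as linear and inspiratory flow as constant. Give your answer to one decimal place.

11.8

Per-breath work = Vt × [½(Pplat−PEEP) + (PIP−Pplat)] = 0.355 × [0.5×12.0 + 11.0] = 0.355 × 17.0 = 6.035 L·cmH2O.
Power = 20 × 6.035 = 120.7 L·cmH2O/min.
× 0.098 J/(L·cmH2O) → 11.829 J/min.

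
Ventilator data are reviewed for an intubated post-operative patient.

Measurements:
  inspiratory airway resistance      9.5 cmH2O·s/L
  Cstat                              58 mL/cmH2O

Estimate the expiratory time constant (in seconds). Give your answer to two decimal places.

0.55

τ = R × C = 9.5 × 58 mL/cmH2O = 9.5 × 0.058 L/cmH2O = 0.551 s.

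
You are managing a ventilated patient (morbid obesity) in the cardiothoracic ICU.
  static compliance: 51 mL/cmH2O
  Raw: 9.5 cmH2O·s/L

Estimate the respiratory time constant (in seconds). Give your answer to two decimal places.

0.48

τ = R × C = 9.5 × 51 mL/cmH2O = 9.5 × 0.051 L/cmH2O = 0.4845 s.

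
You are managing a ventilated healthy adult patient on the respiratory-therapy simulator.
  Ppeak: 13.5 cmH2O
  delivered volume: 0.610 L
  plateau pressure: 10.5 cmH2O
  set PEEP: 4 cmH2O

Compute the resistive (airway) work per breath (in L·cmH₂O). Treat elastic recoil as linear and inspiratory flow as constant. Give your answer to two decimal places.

With constant inspiratory flow the resistive pressure is constant at PIP − Pplat = 13.5 − 10.5 = 3.0 cmH2O, so resistive work = 3.0 × 0.610 = 1.83 L·cmH2O.

1.83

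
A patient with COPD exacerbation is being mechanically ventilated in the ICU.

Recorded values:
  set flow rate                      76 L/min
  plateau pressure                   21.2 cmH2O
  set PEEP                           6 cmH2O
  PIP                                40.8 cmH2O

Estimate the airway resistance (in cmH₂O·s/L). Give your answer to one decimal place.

15.5

Flow: 76 L/min ÷ 60 = 1.2667 L/s.
Raw = (PIP − Pplat) / flow = (40.8 − 21.2) / 1.2667 = 19.6 / 1.2667 = 15.473 cmH2O·s/L.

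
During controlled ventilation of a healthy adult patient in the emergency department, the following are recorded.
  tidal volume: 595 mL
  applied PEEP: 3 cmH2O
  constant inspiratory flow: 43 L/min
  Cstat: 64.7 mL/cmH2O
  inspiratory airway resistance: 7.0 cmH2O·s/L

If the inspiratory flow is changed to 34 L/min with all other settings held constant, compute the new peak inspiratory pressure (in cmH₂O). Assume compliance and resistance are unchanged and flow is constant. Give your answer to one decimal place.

Flow: 43 L/min ÷ 60 = 0.7167 L/s.
New flow: 34 L/min ÷ 60 = 0.5667 L/s.
PIP = Vt/C + R·V̇ + PEEP (constant-flow equation of motion).
Only the resistive term changes: ΔPIP = R × ΔV̇ = 7.0 × (0.5667 − 0.7167) = 7.0 × -0.15 = -1.05 cmH2O.
Original PIP = 595/64.7 + 7.0×0.7167 + 3 = 17.213 cmH2O; new PIP = 17.213 + (-1.05) = 16.163 cmH2O.

16.2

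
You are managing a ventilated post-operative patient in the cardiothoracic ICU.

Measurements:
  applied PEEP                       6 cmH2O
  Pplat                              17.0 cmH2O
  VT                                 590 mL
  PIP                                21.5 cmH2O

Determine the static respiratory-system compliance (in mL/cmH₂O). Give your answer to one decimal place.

Cstat = Vt / (Pplat − PEEP) = 590 / (17.0 − 6) = 590 / 11.0 = 53.636 mL/cmH2O.

53.6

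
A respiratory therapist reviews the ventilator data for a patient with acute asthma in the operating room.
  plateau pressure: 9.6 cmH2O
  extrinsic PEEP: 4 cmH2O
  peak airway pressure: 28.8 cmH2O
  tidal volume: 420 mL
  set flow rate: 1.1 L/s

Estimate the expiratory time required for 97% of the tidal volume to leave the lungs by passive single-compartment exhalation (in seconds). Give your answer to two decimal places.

R = (PIP − Pplat)/V̇ = (28.8 − 9.6) / 1.1 = 19.2/1.1 = 17.455 cmH2O·s/L.
C = Vt/(Pplat − PEEP) = 420.0 / (9.6 − 4) = 420.0/5.6 = 75.0 mL/cmH2O.
τ = R × C = 17.455 × 0.075 L/cmH2O = 1.309 s.
t = −τ·ln(1 − 0.97) = −1.309·ln(0.03) = 4.59 s.

4.59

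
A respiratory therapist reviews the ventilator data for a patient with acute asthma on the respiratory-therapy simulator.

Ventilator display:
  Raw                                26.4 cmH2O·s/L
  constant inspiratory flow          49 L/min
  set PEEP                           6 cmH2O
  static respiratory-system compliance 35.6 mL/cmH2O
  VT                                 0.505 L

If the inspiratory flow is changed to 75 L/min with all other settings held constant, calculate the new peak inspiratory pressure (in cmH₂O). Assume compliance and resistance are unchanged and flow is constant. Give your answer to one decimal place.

Flow: 49 L/min ÷ 60 = 0.8167 L/s.
New flow: 75 L/min ÷ 60 = 1.25 L/s.
PIP = Vt/C + R·V̇ + PEEP (constant-flow equation of motion).
Only the resistive term changes: ΔPIP = R × ΔV̇ = 26.4 × (1.25 − 0.8167) = 26.4 × 0.4333 = 11.439 cmH2O.
Original PIP = 505/35.6 + 26.4×0.8167 + 6 = 41.746 cmH2O; new PIP = 41.746 + (11.439) = 53.185 cmH2O.

53.2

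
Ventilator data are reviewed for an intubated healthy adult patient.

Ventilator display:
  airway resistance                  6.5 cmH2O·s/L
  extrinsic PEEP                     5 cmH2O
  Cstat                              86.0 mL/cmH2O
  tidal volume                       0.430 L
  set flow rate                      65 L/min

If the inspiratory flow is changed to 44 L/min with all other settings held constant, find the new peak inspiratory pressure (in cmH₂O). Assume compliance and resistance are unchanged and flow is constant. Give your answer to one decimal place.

14.8

Flow: 65 L/min ÷ 60 = 1.0833 L/s.
New flow: 44 L/min ÷ 60 = 0.7333 L/s.
PIP = Vt/C + R·V̇ + PEEP (constant-flow equation of motion).
Only the resistive term changes: ΔPIP = R × ΔV̇ = 6.5 × (0.7333 − 1.0833) = 6.5 × -0.35 = -2.275 cmH2O.
Original PIP = 430/86.0 + 6.5×1.0833 + 5 = 17.041 cmH2O; new PIP = 17.041 + (-2.275) = 14.766 cmH2O.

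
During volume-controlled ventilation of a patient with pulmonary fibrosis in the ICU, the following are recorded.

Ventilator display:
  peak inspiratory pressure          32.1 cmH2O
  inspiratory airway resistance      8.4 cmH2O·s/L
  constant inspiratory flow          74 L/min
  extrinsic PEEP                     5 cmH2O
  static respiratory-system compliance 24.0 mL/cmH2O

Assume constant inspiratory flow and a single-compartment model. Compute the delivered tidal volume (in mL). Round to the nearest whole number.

402

Flow: 74 L/min ÷ 60 = 1.2333 L/s.
Equation of motion (constant flow): PIP = Vt/C + R·V̇ + PEEP.
Vt/C = PIP − R·V̇ − PEEP = 32.1 − 10.36 − 5 = 16.74 cmH2O.
Vt = C × 16.74 = 24.0 × 16.74 = 401.76 mL.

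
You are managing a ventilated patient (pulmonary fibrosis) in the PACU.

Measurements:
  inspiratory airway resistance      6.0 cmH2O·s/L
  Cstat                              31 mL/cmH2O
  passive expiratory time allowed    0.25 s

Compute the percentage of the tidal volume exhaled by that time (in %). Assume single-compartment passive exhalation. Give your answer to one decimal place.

τ = R × C = 6.0 × 31 mL/cmH2O = 6.0 × 0.031 L/cmH2O = 0.186 s.
Passive exhalation: V(t)/V₀ = e^(−t/τ) = e^(−0.25/0.186) = 0.2608.
Fraction exhaled = 1 − 0.2608 = 0.7392 → 73.92%.

73.9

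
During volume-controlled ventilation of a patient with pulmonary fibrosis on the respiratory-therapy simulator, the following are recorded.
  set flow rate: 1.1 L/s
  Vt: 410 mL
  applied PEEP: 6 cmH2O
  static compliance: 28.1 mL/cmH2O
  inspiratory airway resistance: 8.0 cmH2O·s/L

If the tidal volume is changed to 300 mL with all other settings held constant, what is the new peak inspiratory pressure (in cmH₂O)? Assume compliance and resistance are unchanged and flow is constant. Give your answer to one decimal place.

PIP = Vt/C + R·V̇ + PEEP (constant-flow equation of motion).
Only the elastic term changes: ΔPIP = ΔVt / C = (300 − 410) / 28.1 = -3.915 cmH2O.
Original PIP = 410/28.1 + 8.0×1.1 + 6 = 29.391 cmH2O; new PIP = 29.391 + (-3.915) = 25.476 cmH2O.

25.5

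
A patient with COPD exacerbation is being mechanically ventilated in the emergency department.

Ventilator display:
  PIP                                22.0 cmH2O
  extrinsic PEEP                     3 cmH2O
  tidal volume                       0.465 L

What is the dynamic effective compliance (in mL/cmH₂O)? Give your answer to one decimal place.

24.5

Dynamic compliance = Vt / (PIP − PEEP) = 465 / (22.0 − 3) = 465 / 19.0 = 24.474 mL/cmH2O.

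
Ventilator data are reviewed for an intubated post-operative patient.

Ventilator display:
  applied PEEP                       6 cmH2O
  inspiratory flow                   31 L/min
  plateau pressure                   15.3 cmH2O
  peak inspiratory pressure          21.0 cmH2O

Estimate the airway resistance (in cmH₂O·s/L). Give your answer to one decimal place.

Flow: 31 L/min ÷ 60 = 0.5167 L/s.
Raw = (PIP − Pplat) / flow = (21.0 − 15.3) / 0.5167 = 5.7 / 0.5167 = 11.032 cmH2O·s/L.

11.0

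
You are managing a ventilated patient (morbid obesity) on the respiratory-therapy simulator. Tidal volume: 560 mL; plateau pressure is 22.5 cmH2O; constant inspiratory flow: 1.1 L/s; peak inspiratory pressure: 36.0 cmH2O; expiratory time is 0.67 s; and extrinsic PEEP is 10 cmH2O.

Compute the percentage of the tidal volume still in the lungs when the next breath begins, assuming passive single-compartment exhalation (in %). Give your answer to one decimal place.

R = (PIP − Pplat)/V̇ = (36.0 − 22.5) / 1.1 = 13.5/1.1 = 12.273 cmH2O·s/L.
C = Vt/(Pplat − PEEP) = 560.0 / (22.5 − 10) = 560.0/12.5 = 44.8 mL/cmH2O.
τ = R × C = 12.273 × 0.0448 L/cmH2O = 0.5498 s.
Fraction remaining at end-expiration = e^(−Te/τ) = e^(−0.67/0.5498) = 0.2956 → 29.56%.

29.6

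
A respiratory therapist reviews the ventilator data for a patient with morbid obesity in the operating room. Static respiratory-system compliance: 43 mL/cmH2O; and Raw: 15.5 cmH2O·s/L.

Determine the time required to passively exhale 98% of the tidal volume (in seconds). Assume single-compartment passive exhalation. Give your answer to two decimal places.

τ = R × C = 15.5 × 43 mL/cmH2O = 15.5 × 0.043 L/cmH2O = 0.6665 s.
Exhaled fraction f = 1 − e^(−t/τ) → t = −τ·ln(1 − f) = −0.6665·ln(0.02) = 2.607 s.

2.61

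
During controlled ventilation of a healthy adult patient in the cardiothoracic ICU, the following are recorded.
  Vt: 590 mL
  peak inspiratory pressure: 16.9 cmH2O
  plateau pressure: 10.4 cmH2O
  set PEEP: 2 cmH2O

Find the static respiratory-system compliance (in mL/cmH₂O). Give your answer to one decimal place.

Cstat = Vt / (Pplat − PEEP) = 590 / (10.4 − 2) = 590 / 8.4 = 70.238 mL/cmH2O.

70.2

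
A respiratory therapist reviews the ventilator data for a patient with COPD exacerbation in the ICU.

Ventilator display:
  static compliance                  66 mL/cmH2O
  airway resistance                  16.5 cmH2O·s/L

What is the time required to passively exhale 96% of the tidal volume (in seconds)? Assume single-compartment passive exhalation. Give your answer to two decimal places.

τ = R × C = 16.5 × 66 mL/cmH2O = 16.5 × 0.066 L/cmH2O = 1.089 s.
Exhaled fraction f = 1 − e^(−t/τ) → t = −τ·ln(1 − f) = −1.089·ln(0.04) = 3.505 s.

3.51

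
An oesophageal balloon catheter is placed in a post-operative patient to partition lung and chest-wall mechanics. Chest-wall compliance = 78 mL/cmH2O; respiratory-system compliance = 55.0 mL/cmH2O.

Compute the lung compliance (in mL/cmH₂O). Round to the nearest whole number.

187

1/CL = 1/Crs − 1/Ccw.
1/CL = 1/55.0 − 1/78 = 0.005361.
CL = 186.53 mL/cmH2O.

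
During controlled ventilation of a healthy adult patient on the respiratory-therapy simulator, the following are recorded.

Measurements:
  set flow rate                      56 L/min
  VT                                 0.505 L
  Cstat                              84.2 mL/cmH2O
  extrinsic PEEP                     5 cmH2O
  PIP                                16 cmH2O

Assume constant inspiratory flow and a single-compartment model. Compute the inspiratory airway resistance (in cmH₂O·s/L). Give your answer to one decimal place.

Flow: 56 L/min ÷ 60 = 0.9333 L/s.
Equation of motion (constant flow): PIP = Vt/C + R·V̇ + PEEP.
R·V̇ = PIP − Vt/C − PEEP = 16 − 505/84.2 − 5 = 16 − 5.998 − 5 = 5.002 cmH2O.
R = 5.002 / 0.9333 = 5.359 cmH2O·s/L.

5.4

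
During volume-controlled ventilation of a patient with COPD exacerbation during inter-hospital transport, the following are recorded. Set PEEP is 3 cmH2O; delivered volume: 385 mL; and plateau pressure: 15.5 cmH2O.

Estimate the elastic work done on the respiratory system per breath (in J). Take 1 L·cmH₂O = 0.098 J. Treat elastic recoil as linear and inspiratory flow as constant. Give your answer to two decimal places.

0.24

Elastic work ≈ ½ × (Pplat − PEEP) × Vt = 0.5 × (15.5 − 3) × 0.385 L = 0.5 × 12.5 × 0.385 = 2.406 L·cmH2O.
× 0.098 J/(L·cmH2O) → 0.2358 J.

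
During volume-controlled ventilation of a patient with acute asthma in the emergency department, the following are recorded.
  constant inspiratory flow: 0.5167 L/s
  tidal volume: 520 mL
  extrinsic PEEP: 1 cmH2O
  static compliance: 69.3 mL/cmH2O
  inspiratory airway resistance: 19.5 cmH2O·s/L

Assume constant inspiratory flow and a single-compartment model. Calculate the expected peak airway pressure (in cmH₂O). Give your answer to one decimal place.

18.6

Equation of motion (constant flow): PIP = Vt/C + R·V̇ + PEEP.
PIP = 520/69.3 + 19.5×0.5167 + 1 = 7.504 + 10.076 + 1 = 18.58 cmH2O.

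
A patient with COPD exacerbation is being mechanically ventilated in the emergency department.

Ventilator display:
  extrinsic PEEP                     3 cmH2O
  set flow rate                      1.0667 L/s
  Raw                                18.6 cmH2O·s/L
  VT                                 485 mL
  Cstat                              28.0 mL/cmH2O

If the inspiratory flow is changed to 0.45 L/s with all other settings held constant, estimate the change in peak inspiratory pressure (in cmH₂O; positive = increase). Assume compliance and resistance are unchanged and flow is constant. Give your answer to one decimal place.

-11.5

PIP = Vt/C + R·V̇ + PEEP (constant-flow equation of motion).
Only the resistive term changes: ΔPIP = R × ΔV̇ = 18.6 × (0.45 − 1.0667) = 18.6 × -0.6167 = -11.471 cmH2O.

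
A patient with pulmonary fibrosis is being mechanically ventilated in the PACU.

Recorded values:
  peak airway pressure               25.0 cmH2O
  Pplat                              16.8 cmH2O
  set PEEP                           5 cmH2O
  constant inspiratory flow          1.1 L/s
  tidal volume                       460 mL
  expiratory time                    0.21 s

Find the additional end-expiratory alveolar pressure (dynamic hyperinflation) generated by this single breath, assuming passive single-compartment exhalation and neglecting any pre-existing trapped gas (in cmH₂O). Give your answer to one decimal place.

5.7

R = (PIP − Pplat)/V̇ = (25.0 − 16.8) / 1.1 = 8.2/1.1 = 7.455 cmH2O·s/L.
C = Vt/(Pplat − PEEP) = 460.0 / (16.8 − 5) = 460.0/11.8 = 38.983 mL/cmH2O.
τ = R × C = 7.455 × 0.03898 L/cmH2O = 0.2906 s.
Fraction remaining = e^(−Te/τ) = e^(−0.21/0.2906) = 0.4855; trapped volume = 460.0 × 0.4855 = 223.33 mL.
Additional alveolar pressure from trapping ≈ V_trapped / C = 223.33 / 38.983 = 5.729 cmH2O.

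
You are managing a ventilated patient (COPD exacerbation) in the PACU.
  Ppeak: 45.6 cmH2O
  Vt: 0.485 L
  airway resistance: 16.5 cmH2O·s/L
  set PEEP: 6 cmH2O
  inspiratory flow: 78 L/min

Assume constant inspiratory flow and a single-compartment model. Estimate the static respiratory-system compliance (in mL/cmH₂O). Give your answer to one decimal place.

Flow: 78 L/min ÷ 60 = 1.3 L/s.
Equation of motion (constant flow): PIP = Vt/C + R·V̇ + PEEP.
Vt/C = PIP − R·V̇ − PEEP = 45.6 − 16.5×1.3 − 6 = 45.6 − 21.45 − 6 = 18.15 cmH2O.
C = Vt / 18.15 = 485 / 18.15 = 26.722 mL/cmH2O.

26.7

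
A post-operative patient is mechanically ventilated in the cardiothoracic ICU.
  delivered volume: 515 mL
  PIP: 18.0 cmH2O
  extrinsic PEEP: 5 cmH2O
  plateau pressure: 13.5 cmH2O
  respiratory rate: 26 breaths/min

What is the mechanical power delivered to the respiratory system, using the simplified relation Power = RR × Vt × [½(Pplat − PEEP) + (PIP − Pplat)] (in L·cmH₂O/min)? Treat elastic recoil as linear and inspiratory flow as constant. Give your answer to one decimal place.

117.2

Per-breath work = Vt × [½(Pplat−PEEP) + (PIP−Pplat)] = 0.515 × [0.5×8.5 + 4.5] = 0.515 × 8.75 = 4.506 L·cmH2O.
Power = 26 × 4.506 = 117.16 L·cmH2O/min.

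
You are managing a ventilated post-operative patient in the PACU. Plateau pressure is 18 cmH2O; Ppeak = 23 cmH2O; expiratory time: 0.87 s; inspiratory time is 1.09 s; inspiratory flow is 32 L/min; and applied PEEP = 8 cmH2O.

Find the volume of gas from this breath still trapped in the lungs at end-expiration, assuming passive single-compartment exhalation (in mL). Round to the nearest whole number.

118

Flow: 32 L/min ÷ 60 = 0.5333 L/s.
Vt = flow × Ti = 0.5333 L/s × 1.09 s × 1000 mL/L = 581.3 mL.
R = (PIP − Pplat)/V̇ = (23 − 18) / 0.5333 = 5.0/0.5333 = 9.376 cmH2O·s/L.
C = Vt/(Pplat − PEEP) = 581.3 / (18 − 8) = 581.3/10.0 = 58.13 mL/cmH2O.
τ = R × C = 9.376 × 0.05813 L/cmH2O = 0.545 s.
Fraction remaining = e^(−Te/τ) = e^(−0.87/0.545) = 0.2026.
Trapped volume = 581.3 × 0.2026 = 117.77 mL.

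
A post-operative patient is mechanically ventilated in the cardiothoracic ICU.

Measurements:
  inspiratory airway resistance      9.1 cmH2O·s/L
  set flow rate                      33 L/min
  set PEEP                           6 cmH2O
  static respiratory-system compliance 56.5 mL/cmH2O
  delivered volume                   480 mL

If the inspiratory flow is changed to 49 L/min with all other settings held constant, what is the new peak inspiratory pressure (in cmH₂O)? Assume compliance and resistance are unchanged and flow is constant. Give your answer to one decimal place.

Flow: 33 L/min ÷ 60 = 0.55 L/s.
New flow: 49 L/min ÷ 60 = 0.8167 L/s.
PIP = Vt/C + R·V̇ + PEEP (constant-flow equation of motion).
Only the resistive term changes: ΔPIP = R × ΔV̇ = 9.1 × (0.8167 − 0.55) = 9.1 × 0.2667 = 2.427 cmH2O.
Original PIP = 480/56.5 + 9.1×0.55 + 6 = 19.501 cmH2O; new PIP = 19.501 + (2.427) = 21.928 cmH2O.

21.9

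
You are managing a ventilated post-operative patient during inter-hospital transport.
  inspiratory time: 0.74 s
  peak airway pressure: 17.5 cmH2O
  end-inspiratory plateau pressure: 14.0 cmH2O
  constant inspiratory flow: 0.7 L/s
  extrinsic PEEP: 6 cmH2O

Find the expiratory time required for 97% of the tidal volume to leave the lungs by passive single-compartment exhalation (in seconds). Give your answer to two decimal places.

1.14

Vt = flow × Ti = 0.7 L/s × 0.74 s × 1000 mL/L = 518.0 mL.
R = (PIP − Pplat)/V̇ = (17.5 − 14.0) / 0.7 = 3.5/0.7 = 5.0 cmH2O·s/L.
C = Vt/(Pplat − PEEP) = 518.0 / (14.0 − 6) = 518.0/8.0 = 64.75 mL/cmH2O.
τ = R × C = 5.0 × 0.06475 L/cmH2O = 0.3238 s.
t = −τ·ln(1 − 0.97) = −0.3238·ln(0.03) = 1.135 s.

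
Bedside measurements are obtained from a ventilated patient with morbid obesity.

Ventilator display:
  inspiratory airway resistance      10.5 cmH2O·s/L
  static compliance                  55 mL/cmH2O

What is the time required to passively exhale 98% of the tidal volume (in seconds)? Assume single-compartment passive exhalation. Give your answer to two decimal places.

2.26

τ = R × C = 10.5 × 55 mL/cmH2O = 10.5 × 0.055 L/cmH2O = 0.5775 s.
Exhaled fraction f = 1 − e^(−t/τ) → t = −τ·ln(1 − f) = −0.5775·ln(0.02) = 2.259 s.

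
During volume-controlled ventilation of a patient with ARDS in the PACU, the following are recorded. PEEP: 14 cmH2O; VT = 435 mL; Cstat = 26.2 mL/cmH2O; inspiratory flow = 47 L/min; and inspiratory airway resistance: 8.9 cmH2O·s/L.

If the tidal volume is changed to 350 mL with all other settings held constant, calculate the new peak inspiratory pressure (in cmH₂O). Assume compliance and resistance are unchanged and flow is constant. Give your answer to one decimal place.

Flow: 47 L/min ÷ 60 = 0.7833 L/s.
PIP = Vt/C + R·V̇ + PEEP (constant-flow equation of motion).
Only the elastic term changes: ΔPIP = ΔVt / C = (350 − 435) / 26.2 = -3.244 cmH2O.
Original PIP = 435/26.2 + 8.9×0.7833 + 14 = 37.574 cmH2O; new PIP = 37.574 + (-3.244) = 34.33 cmH2O.

34.3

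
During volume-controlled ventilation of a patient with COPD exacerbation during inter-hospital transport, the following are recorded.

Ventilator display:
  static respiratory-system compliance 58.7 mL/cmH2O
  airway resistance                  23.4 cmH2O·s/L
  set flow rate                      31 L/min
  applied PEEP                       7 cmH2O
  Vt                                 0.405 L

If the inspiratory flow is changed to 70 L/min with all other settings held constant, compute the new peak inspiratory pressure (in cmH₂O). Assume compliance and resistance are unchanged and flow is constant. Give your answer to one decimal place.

41.2

Flow: 31 L/min ÷ 60 = 0.5167 L/s.
New flow: 70 L/min ÷ 60 = 1.1667 L/s.
PIP = Vt/C + R·V̇ + PEEP (constant-flow equation of motion).
Only the resistive term changes: ΔPIP = R × ΔV̇ = 23.4 × (1.1667 − 0.5167) = 23.4 × 0.65 = 15.21 cmH2O.
Original PIP = 405/58.7 + 23.4×0.5167 + 7 = 25.99 cmH2O; new PIP = 25.99 + (15.21) = 41.2 cmH2O.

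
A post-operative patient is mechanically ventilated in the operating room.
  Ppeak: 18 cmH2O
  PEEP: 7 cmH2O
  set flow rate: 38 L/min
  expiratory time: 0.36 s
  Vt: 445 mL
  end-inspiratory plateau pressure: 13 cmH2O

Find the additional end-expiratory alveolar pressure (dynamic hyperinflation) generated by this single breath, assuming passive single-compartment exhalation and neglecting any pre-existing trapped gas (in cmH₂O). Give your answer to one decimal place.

Flow: 38 L/min ÷ 60 = 0.6333 L/s.
R = (PIP − Pplat)/V̇ = (18 − 13) / 0.6333 = 5.0/0.6333 = 7.895 cmH2O·s/L.
C = Vt/(Pplat − PEEP) = 445.0 / (13 − 7) = 445.0/6.0 = 74.167 mL/cmH2O.
τ = R × C = 7.895 × 0.07417 L/cmH2O = 0.5856 s.
Fraction remaining = e^(−Te/τ) = e^(−0.36/0.5856) = 0.5408; trapped volume = 445.0 × 0.5408 = 240.66 mL.
Additional alveolar pressure from trapping ≈ V_trapped / C = 240.66 / 74.167 = 3.245 cmH2O.

3.2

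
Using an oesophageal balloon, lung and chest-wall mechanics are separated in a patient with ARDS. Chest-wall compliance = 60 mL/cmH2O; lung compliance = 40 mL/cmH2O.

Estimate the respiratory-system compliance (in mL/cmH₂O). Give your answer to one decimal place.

Lung and chest wall are elastances in series: 1/Crs = 1/CL + 1/Ccw.
1/Crs = 1/40 + 1/60 = 0.04167.
Crs = 23.998 mL/cmH2O.

24.0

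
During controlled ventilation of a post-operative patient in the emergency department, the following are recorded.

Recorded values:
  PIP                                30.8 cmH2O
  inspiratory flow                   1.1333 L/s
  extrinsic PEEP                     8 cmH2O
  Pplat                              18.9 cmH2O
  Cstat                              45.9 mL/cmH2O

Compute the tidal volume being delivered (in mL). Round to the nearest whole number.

Vt = Cstat × (Pplat − PEEP) = 45.9 × (18.9 − 8) = 45.9 × 10.9 = 500.31 mL.

500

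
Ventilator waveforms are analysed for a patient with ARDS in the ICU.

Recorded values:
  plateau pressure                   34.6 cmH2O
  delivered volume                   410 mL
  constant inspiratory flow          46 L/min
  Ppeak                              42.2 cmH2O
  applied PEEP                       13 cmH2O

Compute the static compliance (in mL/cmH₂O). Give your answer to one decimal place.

19.0

Cstat = Vt / (Pplat − PEEP) = 410 / (34.6 − 13) = 410 / 21.6 = 18.981 mL/cmH2O.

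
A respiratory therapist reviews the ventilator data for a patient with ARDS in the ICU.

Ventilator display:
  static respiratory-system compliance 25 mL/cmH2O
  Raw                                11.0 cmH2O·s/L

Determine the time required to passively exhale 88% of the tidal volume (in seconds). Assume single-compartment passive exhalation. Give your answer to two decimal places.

0.58

τ = R × C = 11.0 × 25 mL/cmH2O = 11.0 × 0.025 L/cmH2O = 0.275 s.
Exhaled fraction f = 1 − e^(−t/τ) → t = −τ·ln(1 − f) = −0.275·ln(0.12) = 0.5831 s.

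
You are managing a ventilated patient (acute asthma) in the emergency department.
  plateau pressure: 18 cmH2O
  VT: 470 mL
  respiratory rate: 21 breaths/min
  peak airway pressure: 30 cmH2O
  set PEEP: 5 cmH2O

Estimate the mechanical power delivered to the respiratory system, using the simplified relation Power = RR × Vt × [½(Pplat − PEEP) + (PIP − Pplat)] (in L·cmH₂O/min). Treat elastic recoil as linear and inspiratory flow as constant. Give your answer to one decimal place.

182.6

Per-breath work = Vt × [½(Pplat−PEEP) + (PIP−Pplat)] = 0.470 × [0.5×13.0 + 12.0] = 0.470 × 18.5 = 8.695 L·cmH2O.
Power = 21 × 8.695 = 182.6 L·cmH2O/min.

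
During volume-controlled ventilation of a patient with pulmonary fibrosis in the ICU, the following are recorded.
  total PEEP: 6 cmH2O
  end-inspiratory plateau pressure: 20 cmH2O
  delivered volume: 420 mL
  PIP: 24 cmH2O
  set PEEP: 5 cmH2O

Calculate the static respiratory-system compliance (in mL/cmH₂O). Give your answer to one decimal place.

End-expiratory occlusion gives total PEEP = 6 cmH2O (intrinsic PEEP = 6 − 5 = 1). Use total PEEP for the elastic gradient.
Cstat = Vt / (Pplat − PEEPtotal) = 420 / (20 − 6) = 420 / 14.0 = 30.0 mL/cmH2O.

30.0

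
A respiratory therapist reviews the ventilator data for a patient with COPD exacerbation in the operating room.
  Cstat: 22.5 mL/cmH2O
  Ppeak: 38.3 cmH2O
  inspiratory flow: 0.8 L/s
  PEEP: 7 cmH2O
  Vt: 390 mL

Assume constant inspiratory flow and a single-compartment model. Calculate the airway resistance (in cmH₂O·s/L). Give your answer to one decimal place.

17.5

Equation of motion (constant flow): PIP = Vt/C + R·V̇ + PEEP.
R·V̇ = PIP − Vt/C − PEEP = 38.3 − 390/22.5 − 7 = 38.3 − 17.333 − 7 = 13.967 cmH2O.
R = 13.967 / 0.8 = 17.459 cmH2O·s/L.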